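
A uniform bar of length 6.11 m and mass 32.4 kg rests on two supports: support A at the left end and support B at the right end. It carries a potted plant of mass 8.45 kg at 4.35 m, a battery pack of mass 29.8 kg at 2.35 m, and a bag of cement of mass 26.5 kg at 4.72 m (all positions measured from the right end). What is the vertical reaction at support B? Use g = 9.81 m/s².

R_B ≈ 422 N

Sum moments about support A (its reaction then has zero moment arm).
Beam weight: 32.4 × 9.81 = 317.8 N down at 3.055 m → arm 3.055 m, τ = 317.8 × 3.055 = 970.9 N·m clockwise.
Potted plant: 8.45 × 9.81 = 82.89 N down at 4.35 m → arm 1.76 m, τ = 82.89 × 1.76 = 145.9 N·m clockwise.
Battery pack: 29.8 × 9.81 = 292.3 N down at 2.35 m → arm 3.76 m, τ = 292.3 × 3.76 = 1099 N·m clockwise.
Bag of cement: 26.5 × 9.81 = 260 N down at 4.72 m → arm 1.39 m, τ = 260 × 1.39 = 361.4 N·m clockwise.
Net load moment about support A = 2577 N·m clockwise.
Reaction R at support B is upward at 0 m, arm 6.11 m → moment R × 6.11 counterclockwise.
Setting net torque to zero: R × 6.11 = 2577 → R = 422 N.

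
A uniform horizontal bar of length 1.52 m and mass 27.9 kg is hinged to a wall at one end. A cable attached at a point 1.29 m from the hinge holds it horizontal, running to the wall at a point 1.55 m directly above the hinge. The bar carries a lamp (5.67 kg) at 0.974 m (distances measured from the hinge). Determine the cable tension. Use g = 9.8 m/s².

T ≈ 264 N

Taking torques about the hinge:
Beam weight: 27.9 × 9.8 = 273.4 N down at 0.76 m → arm 0.76 m, τ = 273.4 × 0.76 = 207.8 N·m clockwise.
Lamp: 5.67 × 9.8 = 55.57 N down at 0.974 m → arm 0.974 m, τ = 55.57 × 0.974 = 54.13 N·m clockwise.
Total clockwise load moment = 261.9 N·m.
The cable tension T acts at 1.29 m; only its component perpendicular to the bar, T sinθ, produces torque. sinθ = h/√(h²+d²) = 1.55/√(1.55²+1.29²) = 0.7686.
Στ = 0 ⇒ T × 1.29 × 0.7686 = 261.9 ⇒ T = 261.9 / 0.9915 = 264 N.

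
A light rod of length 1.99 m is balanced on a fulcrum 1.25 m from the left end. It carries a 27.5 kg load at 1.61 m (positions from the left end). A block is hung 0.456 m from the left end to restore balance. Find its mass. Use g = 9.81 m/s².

Take moments about the fulcrum (at 1.25 m from the left end).
Load: 27.5 × 9.81 = 269.8 N down at 1.61 m → arm 0.36 m, τ = 269.8 × 0.36 = 97.13 N·m clockwise.
Net moment of known loads = 97.13 N·m clockwise.
An unknown mass m at 0.456 m has arm 0.794 m; its moment is m·g·0.794 counterclockwise.
Balancing moments: m × 9.81 × 0.794 = 97.13, giving m = 97.13 / (9.81 × 0.794) = 12.5 kg.

m ≈ 12.5 kg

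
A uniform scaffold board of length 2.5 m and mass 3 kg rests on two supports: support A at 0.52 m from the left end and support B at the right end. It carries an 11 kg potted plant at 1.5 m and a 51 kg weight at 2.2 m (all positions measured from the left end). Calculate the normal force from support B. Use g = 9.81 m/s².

Taking torques about support A:
Beam weight: 3 × 9.81 = 29.43 N down at 1.25 m → arm 0.73 m, τ = 29.43 × 0.73 = 21.48 N·m clockwise.
Potted plant: 11 × 9.81 = 107.9 N down at 1.5 m → arm 0.98 m, τ = 107.9 × 0.98 = 105.7 N·m clockwise.
Weight: 51 × 9.81 = 500.3 N down at 2.2 m → arm 1.68 m, τ = 500.3 × 1.68 = 840.5 N·m clockwise.
Net load moment about support A = 967.7 N·m clockwise.
Reaction R at support B is upward at 2.5 m, arm 1.98 m → moment R × 1.98 counterclockwise.
Στ = 0 ⇒ R × 1.98 = 967.7 ⇒ R = 489 N.

R_B ≈ 489 N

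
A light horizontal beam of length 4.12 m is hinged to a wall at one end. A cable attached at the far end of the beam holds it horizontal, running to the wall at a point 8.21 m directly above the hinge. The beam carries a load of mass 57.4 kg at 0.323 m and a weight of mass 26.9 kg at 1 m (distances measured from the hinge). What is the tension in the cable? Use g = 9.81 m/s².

Sum moments about the hinge (the unknown hinge reaction has zero arm there).
Load: 57.4 × 9.81 = 563.1 N down at 0.323 m → arm 0.323 m, τ = 563.1 × 0.323 = 181.9 N·m clockwise.
Weight: 26.9 × 9.81 = 263.9 N down at 1 m → arm 1 m, τ = 263.9 × 1 = 263.9 N·m clockwise.
Total clockwise load moment = 445.8 N·m.
The cable tension T acts at 4.12 m; only its component perpendicular to the beam, T sinθ, produces torque. sinθ = h/√(h²+d²) = 8.21/√(8.21²+4.12²) = 0.8938.
Setting net torque to zero: T × 4.12 × 0.8938 = 445.8 → T = 445.8 / 3.682 = 121 N.

T ≈ 121 N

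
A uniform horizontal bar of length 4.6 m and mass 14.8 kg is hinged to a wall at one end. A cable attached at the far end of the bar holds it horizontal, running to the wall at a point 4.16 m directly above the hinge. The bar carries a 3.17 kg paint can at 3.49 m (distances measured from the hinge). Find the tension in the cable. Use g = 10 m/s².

T ≈ 146 N

Choose the hinge as the axis so the unknown hinge reaction has zero arm there.
Beam weight: 14.8 × 10 = 148 N down at 2.3 m → arm 2.3 m, τ = 148 × 2.3 = 340.4 N·m clockwise.
Paint can: 3.17 × 10 = 31.7 N down at 3.49 m → arm 3.49 m, τ = 31.7 × 3.49 = 110.6 N·m clockwise.
Total clockwise load moment = 451 N·m.
The cable tension T acts at 4.6 m; only its component perpendicular to the bar, T sinθ, produces torque. sinθ = h/√(h²+d²) = 4.16/√(4.16²+4.6²) = 0.6707.
Setting net torque to zero: T × 4.6 × 0.6707 = 451 → T = 451 / 3.085 = 146 N.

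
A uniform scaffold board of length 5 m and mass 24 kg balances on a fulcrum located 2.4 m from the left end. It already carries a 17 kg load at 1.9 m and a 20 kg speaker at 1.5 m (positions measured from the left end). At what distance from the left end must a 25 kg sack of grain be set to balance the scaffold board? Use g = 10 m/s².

Taking torques about the fulcrum (at 2.4 m from the left end):
Beam weight: 24 × 10 = 240 N down at 2.5 m → arm 0.1 m, τ = 240 × 0.1 = 24 N·m clockwise.
Load: 17 × 10 = 170 N down at 1.9 m → arm 0.5 m, τ = 170 × 0.5 = 85 N·m counterclockwise.
Speaker: 20 × 10 = 200 N down at 1.5 m → arm 0.9 m, τ = 200 × 0.9 = 180 N·m counterclockwise.
Net moment of existing loads = 241 N·m counterclockwise.
The sack of grain weighs 25 × 10 = 250 N and must supply an equal clockwise moment, so its lever arm about the fulcrum is 241 / 250 = 0.964 m.
That puts it at 2.4 + 0.964 = 3.36 m from the left end.

x ≈ 3.36 m from the left end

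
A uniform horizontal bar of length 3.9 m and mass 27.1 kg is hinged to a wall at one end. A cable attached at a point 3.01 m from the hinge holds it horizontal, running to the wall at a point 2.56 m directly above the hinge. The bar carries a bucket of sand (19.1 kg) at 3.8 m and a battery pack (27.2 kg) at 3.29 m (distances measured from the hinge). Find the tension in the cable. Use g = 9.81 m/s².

Choose the hinge as the axis so the unknown hinge reaction has zero arm there.
Beam weight: 27.1 × 9.81 = 265.9 N down at 1.95 m → arm 1.95 m, τ = 265.9 × 1.95 = 518.5 N·m clockwise.
Bucket of sand: 19.1 × 9.81 = 187.4 N down at 3.8 m → arm 3.8 m, τ = 187.4 × 3.8 = 712.1 N·m clockwise.
Battery pack: 27.2 × 9.81 = 266.8 N down at 3.29 m → arm 3.29 m, τ = 266.8 × 3.29 = 877.8 N·m clockwise.
Total clockwise load moment = 2108 N·m.
The cable tension T acts at 3.01 m; only its component perpendicular to the bar, T sinθ, produces torque. sinθ = h/√(h²+d²) = 2.56/√(2.56²+3.01²) = 0.6479.
Στ = 0 ⇒ T × 3.01 × 0.6479 = 2108 ⇒ T = 2108 / 1.95 = 1080 N.

T ≈ 1080 N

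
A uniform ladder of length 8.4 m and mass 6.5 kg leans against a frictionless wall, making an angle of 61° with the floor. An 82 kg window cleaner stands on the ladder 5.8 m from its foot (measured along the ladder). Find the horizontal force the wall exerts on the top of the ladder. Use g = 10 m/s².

N_wall ≈ 332 N

Sum moments about the foot of the ladder (the floor normal and friction both act there and drop out).
Ladder weight 6.5×10 = 65 N acts at 4.2 m along the ladder; its horizontal arm is 4.2·cos61° = 2.036 m → τ = 132.3 N·m clockwise.
Window cleaner: 82×10 = 820 N at 5.8 m → arm 2.812 m → τ = 2306 N·m clockwise.
Wall normal N acts horizontally at the top; its moment arm is the height L sinθ = 8.4·sin61° = 7.347 m, counterclockwise.
Στ = 0 ⇒ N × 7.347 = 2438 ⇒ N = 332 N.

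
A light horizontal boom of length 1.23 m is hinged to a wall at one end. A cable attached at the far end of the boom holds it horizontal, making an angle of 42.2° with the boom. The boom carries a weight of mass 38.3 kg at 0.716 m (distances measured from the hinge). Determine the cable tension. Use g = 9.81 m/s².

T ≈ 326 N

Choose the hinge as the axis so the unknown hinge reaction has zero arm there.
Weight: 38.3 × 9.81 = 375.7 N down at 0.716 m → arm 0.716 m, τ = 375.7 × 0.716 = 269 N·m clockwise.
Total clockwise load moment = 269 N·m.
The cable tension T acts at 1.23 m; only its component perpendicular to the boom, T sinθ, produces torque. sin 42.2° = 0.6717.
Balancing moments: T × 1.23 × 0.6717 = 269, giving T = 269 / 0.8262 = 326 N.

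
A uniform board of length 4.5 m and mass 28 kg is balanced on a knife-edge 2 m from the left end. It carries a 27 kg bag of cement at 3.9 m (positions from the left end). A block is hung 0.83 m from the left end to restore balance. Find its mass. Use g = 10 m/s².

About the knife-edge (at 2 m from the left end):
Beam weight: 28 × 10 = 280 N down at 2.25 m → arm 0.25 m, τ = 280 × 0.25 = 70 N·m clockwise.
Bag of cement: 27 × 10 = 270 N down at 3.9 m → arm 1.9 m, τ = 270 × 1.9 = 513 N·m clockwise.
Net moment of known loads = 583 N·m clockwise.
An unknown mass m at 0.83 m has arm 1.17 m; its moment is m·g·1.17 counterclockwise.
Setting net torque to zero: m × 10 × 1.17 = 583 → m = 583 / (10 × 1.17) = 49.8 kg.

m ≈ 49.8 kg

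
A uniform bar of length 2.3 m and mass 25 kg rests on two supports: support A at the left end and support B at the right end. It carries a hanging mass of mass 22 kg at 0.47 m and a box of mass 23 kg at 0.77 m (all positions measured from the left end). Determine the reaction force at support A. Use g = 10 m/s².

Sum moments about support B (its reaction then has zero moment arm).
Beam weight: 25 × 10 = 250 N down at 1.15 m → arm 1.15 m, τ = 250 × 1.15 = 287.5 N·m counterclockwise.
Hanging mass: 22 × 10 = 220 N down at 0.47 m → arm 1.83 m, τ = 220 × 1.83 = 402.6 N·m counterclockwise.
Box: 23 × 10 = 230 N down at 0.77 m → arm 1.53 m, τ = 230 × 1.53 = 351.9 N·m counterclockwise.
Net load moment about support B = 1042 N·m counterclockwise.
Reaction R at support A is upward at 0 m, arm 2.3 m → moment R × 2.3 clockwise.
Στ = 0 ⇒ R × 2.3 = 1042 ⇒ R = 453 N.

R_A ≈ 453 N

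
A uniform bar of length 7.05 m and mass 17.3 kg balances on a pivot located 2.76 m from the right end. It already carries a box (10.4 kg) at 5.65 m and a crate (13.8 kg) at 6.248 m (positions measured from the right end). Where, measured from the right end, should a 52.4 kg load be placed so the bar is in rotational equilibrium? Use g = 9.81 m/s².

About the pivot (at 2.76 m from the right end):
Beam weight: 17.3 × 9.81 = 169.7 N down at 3.525 m → arm 0.765 m, τ = 169.7 × 0.765 = 129.8 N·m counterclockwise.
Box: 10.4 × 9.81 = 102 N down at 5.65 m → arm 2.89 m, τ = 102 × 2.89 = 294.8 N·m counterclockwise.
Crate: 13.8 × 9.81 = 135.4 N down at 6.248 m → arm 3.488 m, τ = 135.4 × 3.488 = 472.3 N·m counterclockwise.
Net moment of existing loads = 896.9 N·m counterclockwise.
The load weighs 52.4 × 9.81 = 514 N and must supply an equal clockwise moment, so its lever arm about the pivot is 896.9 / 514 = 1.74 m.
That puts it at 2.76 − 1.74 = 1.02 m from the right end.

x ≈ 1.02 m from the right end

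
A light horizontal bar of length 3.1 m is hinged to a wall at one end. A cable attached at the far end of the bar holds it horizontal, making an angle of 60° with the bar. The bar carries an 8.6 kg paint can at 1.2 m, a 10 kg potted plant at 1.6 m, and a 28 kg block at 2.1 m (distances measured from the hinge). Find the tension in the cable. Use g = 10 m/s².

Choose the hinge as the axis so the unknown hinge reaction has zero arm there.
Paint can: 8.6 × 10 = 86 N down at 1.2 m → arm 1.2 m, τ = 86 × 1.2 = 103.2 N·m clockwise.
Potted plant: 10 × 10 = 100 N down at 1.6 m → arm 1.6 m, τ = 100 × 1.6 = 160 N·m clockwise.
Block: 28 × 10 = 280 N down at 2.1 m → arm 2.1 m, τ = 280 × 2.1 = 588 N·m clockwise.
Total clockwise load moment = 851.2 N·m.
The cable tension T acts at 3.1 m; only its component perpendicular to the bar, T sinθ, produces torque. sin 60° = 0.866.
For rotational equilibrium, T × 3.1 × 0.866 = 851.2, so T = 851.2 / 2.685 = 317 N.

T ≈ 317 N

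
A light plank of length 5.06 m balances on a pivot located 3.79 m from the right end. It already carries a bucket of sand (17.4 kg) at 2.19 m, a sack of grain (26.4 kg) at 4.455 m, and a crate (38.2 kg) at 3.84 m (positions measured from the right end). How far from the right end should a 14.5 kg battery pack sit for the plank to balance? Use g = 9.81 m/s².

x ≈ 4.37 m from the right end

Taking torques about the pivot (at 3.79 m from the right end):
Bucket of sand: 17.4 × 9.81 = 170.7 N down at 2.19 m → arm 1.6 m, τ = 170.7 × 1.6 = 273.1 N·m clockwise.
Sack of grain: 26.4 × 9.81 = 259 N down at 4.455 m → arm 0.665 m, τ = 259 × 0.665 = 172.2 N·m counterclockwise.
Crate: 38.2 × 9.81 = 374.7 N down at 3.84 m → arm 0.05 m, τ = 374.7 × 0.05 = 18.73 N·m counterclockwise.
Net moment of existing loads = 82.17 N·m clockwise.
The battery pack weighs 14.5 × 9.81 = 142.2 N and must supply an equal counterclockwise moment, so its lever arm about the pivot is 82.17 / 142.2 = 0.578 m.
That puts it at 3.79 + 0.578 = 4.37 m from the right end.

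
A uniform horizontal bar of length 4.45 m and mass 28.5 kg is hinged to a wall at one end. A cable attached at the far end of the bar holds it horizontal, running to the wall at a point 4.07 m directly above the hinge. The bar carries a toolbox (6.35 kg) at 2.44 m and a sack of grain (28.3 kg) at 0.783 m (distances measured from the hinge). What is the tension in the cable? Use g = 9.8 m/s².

T ≈ 330 N

About the hinge:
Beam weight: 28.5 × 9.8 = 279.3 N down at 2.225 m → arm 2.225 m, τ = 279.3 × 2.225 = 621.4 N·m clockwise.
Toolbox: 6.35 × 9.8 = 62.23 N down at 2.44 m → arm 2.44 m, τ = 62.23 × 2.44 = 151.8 N·m clockwise.
Sack of grain: 28.3 × 9.8 = 277.3 N down at 0.783 m → arm 0.783 m, τ = 277.3 × 0.783 = 217.1 N·m clockwise.
Total clockwise load moment = 990.3 N·m.
The cable tension T acts at 4.45 m; only its component perpendicular to the bar, T sinθ, produces torque. sinθ = h/√(h²+d²) = 4.07/√(4.07²+4.45²) = 0.6749.
Στ = 0 ⇒ T × 4.45 × 0.6749 = 990.3 ⇒ T = 990.3 / 3.003 = 330 N.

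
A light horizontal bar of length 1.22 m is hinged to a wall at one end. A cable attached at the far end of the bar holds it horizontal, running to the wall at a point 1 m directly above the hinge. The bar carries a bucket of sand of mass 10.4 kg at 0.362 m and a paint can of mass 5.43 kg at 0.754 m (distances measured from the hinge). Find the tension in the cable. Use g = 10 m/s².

Choose the hinge as the axis so the unknown hinge reaction has zero arm there.
Bucket of sand: 10.4 × 10 = 104 N down at 0.362 m → arm 0.362 m, τ = 104 × 0.362 = 37.65 N·m clockwise.
Paint can: 5.43 × 10 = 54.3 N down at 0.754 m → arm 0.754 m, τ = 54.3 × 0.754 = 40.94 N·m clockwise.
Total clockwise load moment = 78.59 N·m.
The cable tension T acts at 1.22 m; only its component perpendicular to the bar, T sinθ, produces torque. sinθ = h/√(h²+d²) = 1/√(1²+1.22²) = 0.6339.
Στ = 0 ⇒ T × 1.22 × 0.6339 = 78.59 ⇒ T = 78.59 / 0.7734 = 102 N.

T ≈ 102 N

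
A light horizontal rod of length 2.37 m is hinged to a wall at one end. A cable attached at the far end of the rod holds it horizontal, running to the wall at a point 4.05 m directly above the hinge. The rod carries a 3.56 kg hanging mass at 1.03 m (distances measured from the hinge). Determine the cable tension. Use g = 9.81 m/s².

Sum moments about the hinge (the unknown hinge reaction has zero arm there).
Hanging mass: 3.56 × 9.81 = 34.92 N down at 1.03 m → arm 1.03 m, τ = 34.92 × 1.03 = 35.97 N·m clockwise.
Total clockwise load moment = 35.97 N·m.
The cable tension T acts at 2.37 m; only its component perpendicular to the rod, T sinθ, produces torque. sinθ = h/√(h²+d²) = 4.05/√(4.05²+2.37²) = 0.8631.
Balancing moments: T × 2.37 × 0.8631 = 35.97, giving T = 35.97 / 2.046 = 17.6 N.

T ≈ 17.6 N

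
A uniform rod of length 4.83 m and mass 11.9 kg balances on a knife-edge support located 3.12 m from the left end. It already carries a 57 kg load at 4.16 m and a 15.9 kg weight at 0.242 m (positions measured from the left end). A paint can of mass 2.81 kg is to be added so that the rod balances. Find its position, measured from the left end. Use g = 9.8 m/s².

x ≈ 1.29 m from the left end

About the knife-edge support (at 3.12 m from the left end):
Beam weight: 11.9 × 9.8 = 116.6 N down at 2.415 m → arm 0.705 m, τ = 116.6 × 0.705 = 82.2 N·m counterclockwise.
Load: 57 × 9.8 = 558.6 N down at 4.16 m → arm 1.04 m, τ = 558.6 × 1.04 = 580.9 N·m clockwise.
Weight: 15.9 × 9.8 = 155.8 N down at 0.242 m → arm 2.878 m, τ = 155.8 × 2.878 = 448.4 N·m counterclockwise.
Net moment of existing loads = 50.3 N·m clockwise.
The paint can weighs 2.81 × 9.8 = 27.54 N and must supply an equal counterclockwise moment, so its lever arm about the knife-edge support is 50.3 / 27.54 = 1.83 m.
That puts it at 3.12 − 1.83 = 1.29 m from the left end.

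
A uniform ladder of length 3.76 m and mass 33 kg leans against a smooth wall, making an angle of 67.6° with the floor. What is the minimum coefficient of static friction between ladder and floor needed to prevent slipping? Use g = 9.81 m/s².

Choose the foot of the ladder as the axis so the floor normal and friction both act there and drop out.
Ladder weight 33×9.81 = 323.7 N acts at 1.88 m along the ladder; its horizontal arm is 1.88·cos67.6° = 0.7164 m → τ = 231.9 N·m clockwise.
Wall normal N acts horizontally at the top; its moment arm is the height L sinθ = 3.76·sin67.6° = 3.476 m, counterclockwise.
Στ = 0 ⇒ N × 3.476 = 231.9 ⇒ N = 66.71 N.
ΣFx = 0 ⇒ f = N_wall = 66.71 N. ΣFy = 0 ⇒ N_floor = 323.7 N.
μ_min = f / N_floor = 66.71 / 323.7 = 0.206.

μ_min ≈ 0.206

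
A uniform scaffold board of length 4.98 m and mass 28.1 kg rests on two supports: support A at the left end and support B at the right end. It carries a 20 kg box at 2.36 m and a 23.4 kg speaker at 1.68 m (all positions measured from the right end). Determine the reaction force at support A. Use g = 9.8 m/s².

Choose support B as the axis so its reaction then has zero moment arm.
Beam weight: 28.1 × 9.8 = 275.4 N down at 2.49 m → arm 2.49 m, τ = 275.4 × 2.49 = 685.7 N·m counterclockwise.
Box: 20 × 9.8 = 196 N down at 2.36 m → arm 2.36 m, τ = 196 × 2.36 = 462.6 N·m counterclockwise.
Speaker: 23.4 × 9.8 = 229.3 N down at 1.68 m → arm 1.68 m, τ = 229.3 × 1.68 = 385.2 N·m counterclockwise.
Net load moment about support B = 1534 N·m counterclockwise.
Reaction R at support A is upward at 4.98 m, arm 4.98 m → moment R × 4.98 clockwise.
Setting net torque to zero: R × 4.98 = 1534 → R = 308 N.

R_A ≈ 308 N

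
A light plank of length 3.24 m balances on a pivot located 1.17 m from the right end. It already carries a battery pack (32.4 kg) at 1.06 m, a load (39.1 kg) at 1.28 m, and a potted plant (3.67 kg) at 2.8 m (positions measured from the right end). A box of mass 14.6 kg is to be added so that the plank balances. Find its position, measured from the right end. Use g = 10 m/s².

Take moments about the pivot (at 1.17 m from the right end).
Battery pack: 32.4 × 10 = 324 N down at 1.06 m → arm 0.11 m, τ = 324 × 0.11 = 35.64 N·m clockwise.
Load: 39.1 × 10 = 391 N down at 1.28 m → arm 0.11 m, τ = 391 × 0.11 = 43.01 N·m counterclockwise.
Potted plant: 3.67 × 10 = 36.7 N down at 2.8 m → arm 1.63 m, τ = 36.7 × 1.63 = 59.82 N·m counterclockwise.
Net moment of existing loads = 67.19 N·m counterclockwise.
The box weighs 14.6 × 10 = 146 N and must supply an equal clockwise moment, so its lever arm about the pivot is 67.19 / 146 = 0.46 m.
That puts it at 1.17 − 0.46 = 0.71 m from the right end.

x ≈ 0.71 m from the right end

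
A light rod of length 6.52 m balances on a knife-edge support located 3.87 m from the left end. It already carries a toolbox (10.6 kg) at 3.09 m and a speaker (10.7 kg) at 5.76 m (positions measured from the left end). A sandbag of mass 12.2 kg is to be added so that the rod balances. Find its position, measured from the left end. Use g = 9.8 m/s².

x ≈ 2.89 m from the left end

Taking torques about the knife-edge support (at 3.87 m from the left end):
Toolbox: 10.6 × 9.8 = 103.9 N down at 3.09 m → arm 0.78 m, τ = 103.9 × 0.78 = 81.04 N·m counterclockwise.
Speaker: 10.7 × 9.8 = 104.9 N down at 5.76 m → arm 1.89 m, τ = 104.9 × 1.89 = 198.3 N·m clockwise.
Net moment of existing loads = 117.3 N·m clockwise.
The sandbag weighs 12.2 × 9.8 = 119.6 N and must supply an equal counterclockwise moment, so its lever arm about the knife-edge support is 117.3 / 119.6 = 0.981 m.
That puts it at 3.87 − 0.981 = 2.89 m from the left end.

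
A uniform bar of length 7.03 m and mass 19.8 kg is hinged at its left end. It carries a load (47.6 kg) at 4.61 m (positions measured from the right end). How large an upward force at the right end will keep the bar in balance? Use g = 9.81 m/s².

Sum moments about the left end (the unknown pivot reaction has zero arm there).
Beam weight: 19.8 × 9.81 = 194.2 N down at 3.515 m → arm 3.515 m, τ = 194.2 × 3.515 = 682.6 N·m clockwise.
Load: 47.6 × 9.81 = 467 N down at 4.61 m → arm 2.42 m, τ = 467 × 2.42 = 1130 N·m clockwise.
Net moment of the loads = 1813 N·m clockwise.
The upward force F acts at the right end, arm 7.03 m, giving F × 7.03 counterclockwise.
For rotational equilibrium, F × 7.03 = 1813, so F = 1813 / 7.03 = 258 N.

F ≈ 258 N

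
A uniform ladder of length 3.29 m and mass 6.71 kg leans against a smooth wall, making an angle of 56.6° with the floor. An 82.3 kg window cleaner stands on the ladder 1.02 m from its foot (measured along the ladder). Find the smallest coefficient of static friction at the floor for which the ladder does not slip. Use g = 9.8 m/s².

μ_min ≈ 0.214

Choose the foot of the ladder as the axis so the floor normal and friction both act there and drop out.
Ladder weight 6.71×9.8 = 65.76 N acts at 1.645 m along the ladder; its horizontal arm is 1.645·cos56.6° = 0.9055 m → τ = 59.55 N·m clockwise.
Window cleaner: 82.3×9.8 = 806.5 N at 1.02 m → arm 0.5615 m → τ = 452.8 N·m clockwise.
Wall normal N acts horizontally at the top; its moment arm is the height L sinθ = 3.29·sin56.6° = 2.747 m, counterclockwise.
Setting net torque to zero: N × 2.747 = 512.4 → N = 186.5 N.
ΣFx = 0 ⇒ f = N_wall = 186.5 N. ΣFy = 0 ⇒ N_floor = 872.3 N.
μ_min = f / N_floor = 186.5 / 872.3 = 0.214.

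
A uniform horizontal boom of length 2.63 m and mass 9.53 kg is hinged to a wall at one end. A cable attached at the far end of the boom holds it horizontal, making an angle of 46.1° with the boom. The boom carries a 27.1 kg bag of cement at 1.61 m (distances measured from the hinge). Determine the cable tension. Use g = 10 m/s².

T ≈ 296 N

Taking torques about the hinge:
Beam weight: 9.53 × 10 = 95.3 N down at 1.315 m → arm 1.315 m, τ = 95.3 × 1.315 = 125.3 N·m clockwise.
Bag of cement: 27.1 × 10 = 271 N down at 1.61 m → arm 1.61 m, τ = 271 × 1.61 = 436.3 N·m clockwise.
Total clockwise load moment = 561.6 N·m.
The cable tension T acts at 2.63 m; only its component perpendicular to the boom, T sinθ, produces torque. sin 46.1° = 0.7206.
Balancing moments: T × 2.63 × 0.7206 = 561.6, giving T = 561.6 / 1.895 = 296 N.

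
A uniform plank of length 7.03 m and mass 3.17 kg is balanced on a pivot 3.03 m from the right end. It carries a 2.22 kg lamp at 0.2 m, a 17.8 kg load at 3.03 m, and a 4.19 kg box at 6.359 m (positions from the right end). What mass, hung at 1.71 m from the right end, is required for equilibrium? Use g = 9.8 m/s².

Choose the pivot (at 3.03 m from the right end) as the axis so the support reaction has zero arm there.
Beam weight: 3.17 × 9.8 = 31.07 N down at 3.515 m → arm 0.485 m, τ = 31.07 × 0.485 = 15.07 N·m counterclockwise.
Lamp: 2.22 × 9.8 = 21.76 N down at 0.2 m → arm 2.83 m, τ = 21.76 × 2.83 = 61.58 N·m clockwise.
Load: acts at the pivot, moment arm 0 → no torque.
Box: 4.19 × 9.8 = 41.06 N down at 6.359 m → arm 3.329 m, τ = 41.06 × 3.329 = 136.7 N·m counterclockwise.
Net moment of known loads = 90.19 N·m counterclockwise.
An unknown mass m at 1.71 m has arm 1.32 m; its moment is m·g·1.32 clockwise.
Στ = 0 ⇒ m × 9.8 × 1.32 = 90.19 ⇒ m = 90.19 / (9.8 × 1.32) = 6.97 kg.

m ≈ 6.97 kg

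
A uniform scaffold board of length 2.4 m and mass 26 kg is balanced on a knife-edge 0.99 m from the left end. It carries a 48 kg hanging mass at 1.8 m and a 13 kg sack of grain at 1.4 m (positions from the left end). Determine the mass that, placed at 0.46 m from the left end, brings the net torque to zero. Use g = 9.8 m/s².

m ≈ 93.7 kg

About the knife-edge (at 0.99 m from the left end):
Beam weight: 26 × 9.8 = 254.8 N down at 1.2 m → arm 0.21 m, τ = 254.8 × 0.21 = 53.51 N·m clockwise.
Hanging mass: 48 × 9.8 = 470.4 N down at 1.8 m → arm 0.81 m, τ = 470.4 × 0.81 = 381 N·m clockwise.
Sack of grain: 13 × 9.8 = 127.4 N down at 1.4 m → arm 0.41 m, τ = 127.4 × 0.41 = 52.23 N·m clockwise.
Net moment of known loads = 486.7 N·m clockwise.
An unknown mass m at 0.46 m has arm 0.53 m; its moment is m·g·0.53 counterclockwise.
Balancing moments: m × 9.8 × 0.53 = 486.7, giving m = 486.7 / (9.8 × 0.53) = 93.7 kg.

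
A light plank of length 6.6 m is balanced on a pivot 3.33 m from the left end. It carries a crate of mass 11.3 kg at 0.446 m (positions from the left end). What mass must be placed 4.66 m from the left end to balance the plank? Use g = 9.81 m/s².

Sum moments about the pivot (at 3.33 m from the left end) (the support reaction has zero arm there).
Crate: 11.3 × 9.81 = 110.9 N down at 0.446 m → arm 2.884 m, τ = 110.9 × 2.884 = 319.8 N·m counterclockwise.
Net moment of known loads = 319.8 N·m counterclockwise.
An unknown mass m at 4.66 m has arm 1.33 m; its moment is m·g·1.33 clockwise.
Balancing moments: m × 9.81 × 1.33 = 319.8, giving m = 319.8 / (9.81 × 1.33) = 24.5 kg.

m ≈ 24.5 kg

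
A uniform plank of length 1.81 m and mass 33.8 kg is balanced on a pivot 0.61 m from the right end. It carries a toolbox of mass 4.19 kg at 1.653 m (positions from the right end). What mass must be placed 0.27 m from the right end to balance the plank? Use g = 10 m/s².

m ≈ 42.2 kg

Choose the pivot (at 0.61 m from the right end) as the axis so the support reaction has zero arm there.
Beam weight: 33.8 × 10 = 338 N down at 0.905 m → arm 0.295 m, τ = 338 × 0.295 = 99.71 N·m counterclockwise.
Toolbox: 4.19 × 10 = 41.9 N down at 1.653 m → arm 1.043 m, τ = 41.9 × 1.043 = 43.7 N·m counterclockwise.
Net moment of known loads = 143.4 N·m counterclockwise.
An unknown mass m at 0.27 m has arm 0.34 m; its moment is m·g·0.34 clockwise.
Balancing moments: m × 10 × 0.34 = 143.4, giving m = 143.4 / (10 × 0.34) = 42.2 kg.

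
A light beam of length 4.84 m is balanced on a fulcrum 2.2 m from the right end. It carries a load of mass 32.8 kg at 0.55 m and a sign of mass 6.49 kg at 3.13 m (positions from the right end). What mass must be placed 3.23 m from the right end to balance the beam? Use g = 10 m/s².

About the fulcrum (at 2.2 m from the right end):
Load: 32.8 × 10 = 328 N down at 0.55 m → arm 1.65 m, τ = 328 × 1.65 = 541.2 N·m clockwise.
Sign: 6.49 × 10 = 64.9 N down at 3.13 m → arm 0.93 m, τ = 64.9 × 0.93 = 60.36 N·m counterclockwise.
Net moment of known loads = 480.8 N·m clockwise.
An unknown mass m at 3.23 m has arm 1.03 m; its moment is m·g·1.03 counterclockwise.
For rotational equilibrium, m × 10 × 1.03 = 480.8, so m = 480.8 / (10 × 1.03) = 46.7 kg.

m ≈ 46.7 kg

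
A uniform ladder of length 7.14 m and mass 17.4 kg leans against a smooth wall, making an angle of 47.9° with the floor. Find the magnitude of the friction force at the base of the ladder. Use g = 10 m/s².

Take moments about the foot of the ladder.
Ladder weight 17.4×10 = 174 N acts at 3.57 m along the ladder; its horizontal arm is 3.57·cos47.9° = 2.393 m → τ = 416.4 N·m clockwise.
Wall normal N acts horizontally at the top; its moment arm is the height L sinθ = 7.14·sin47.9° = 5.298 m, counterclockwise.
Balancing moments: N × 5.298 = 416.4, giving N = 78.6 N.
ΣFx = 0: friction at the foot balances the wall's push, so f = N_wall = 78.6 N.

f ≈ 78.6 N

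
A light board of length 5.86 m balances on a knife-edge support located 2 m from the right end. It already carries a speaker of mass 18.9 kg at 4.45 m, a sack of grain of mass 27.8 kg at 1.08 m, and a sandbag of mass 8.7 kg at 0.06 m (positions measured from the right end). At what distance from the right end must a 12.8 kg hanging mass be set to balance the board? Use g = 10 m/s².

About the knife-edge support (at 2 m from the right end):
Speaker: 18.9 × 10 = 189 N down at 4.45 m → arm 2.45 m, τ = 189 × 2.45 = 463.1 N·m counterclockwise.
Sack of grain: 27.8 × 10 = 278 N down at 1.08 m → arm 0.92 m, τ = 278 × 0.92 = 255.8 N·m clockwise.
Sandbag: 8.7 × 10 = 87 N down at 0.06 m → arm 1.94 m, τ = 87 × 1.94 = 168.8 N·m clockwise.
Net moment of existing loads = 38.5 N·m counterclockwise.
The hanging mass weighs 12.8 × 10 = 128 N and must supply an equal clockwise moment, so its lever arm about the knife-edge support is 38.5 / 128 = 0.301 m.
That puts it at 2 − 0.301 = 1.7 m from the right end.

x ≈ 1.7 m from the right end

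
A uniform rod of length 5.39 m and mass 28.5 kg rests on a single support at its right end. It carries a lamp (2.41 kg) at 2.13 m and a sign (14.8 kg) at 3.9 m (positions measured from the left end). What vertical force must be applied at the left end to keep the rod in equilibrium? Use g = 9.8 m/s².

Choose the right end as the axis so the unknown pivot reaction has zero arm there.
Beam weight: 28.5 × 9.8 = 279.3 N down at 2.695 m → arm 2.695 m, τ = 279.3 × 2.695 = 752.7 N·m counterclockwise.
Lamp: 2.41 × 9.8 = 23.62 N down at 2.13 m → arm 3.26 m, τ = 23.62 × 3.26 = 77 N·m counterclockwise.
Sign: 14.8 × 9.8 = 145 N down at 3.9 m → arm 1.49 m, τ = 145 × 1.49 = 216.1 N·m counterclockwise.
Net moment of the loads = 1046 N·m counterclockwise.
The upward force F acts at the left end, arm 5.39 m, giving F × 5.39 clockwise.
Στ = 0 ⇒ F × 5.39 = 1046 ⇒ F = 1046 / 5.39 = 194 N.

F ≈ 194 N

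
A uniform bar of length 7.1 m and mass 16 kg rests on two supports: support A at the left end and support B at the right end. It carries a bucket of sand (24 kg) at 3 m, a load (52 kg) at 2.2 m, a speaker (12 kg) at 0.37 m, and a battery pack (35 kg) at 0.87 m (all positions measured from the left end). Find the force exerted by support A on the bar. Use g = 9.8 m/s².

Taking torques about support B:
Beam weight: 16 × 9.8 = 156.8 N down at 3.55 m → arm 3.55 m, τ = 156.8 × 3.55 = 556.6 N·m counterclockwise.
Bucket of sand: 24 × 9.8 = 235.2 N down at 3 m → arm 4.1 m, τ = 235.2 × 4.1 = 964.3 N·m counterclockwise.
Load: 52 × 9.8 = 509.6 N down at 2.2 m → arm 4.9 m, τ = 509.6 × 4.9 = 2497 N·m counterclockwise.
Speaker: 12 × 9.8 = 117.6 N down at 0.37 m → arm 6.73 m, τ = 117.6 × 6.73 = 791.4 N·m counterclockwise.
Battery pack: 35 × 9.8 = 343 N down at 0.87 m → arm 6.23 m, τ = 343 × 6.23 = 2137 N·m counterclockwise.
Net load moment about support B = 6946 N·m counterclockwise.
Reaction R at support A is upward at 0 m, arm 7.1 m → moment R × 7.1 clockwise.
Setting net torque to zero: R × 7.1 = 6946 → R = 978 N.

R_A ≈ 978 N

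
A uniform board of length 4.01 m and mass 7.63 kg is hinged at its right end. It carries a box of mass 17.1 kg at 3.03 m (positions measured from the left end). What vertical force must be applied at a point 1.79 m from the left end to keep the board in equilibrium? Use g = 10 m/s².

Taking torques about the right end:
Beam weight: 7.63 × 10 = 76.3 N down at 2.005 m → arm 2.005 m, τ = 76.3 × 2.005 = 153 N·m counterclockwise.
Box: 17.1 × 10 = 171 N down at 3.03 m → arm 0.98 m, τ = 171 × 0.98 = 167.6 N·m counterclockwise.
Net moment of the loads = 320.6 N·m counterclockwise.
The upward force F acts at a point 1.79 m from the left end, arm 2.22 m, giving F × 2.22 clockwise.
Setting net torque to zero: F × 2.22 = 320.6 → F = 320.6 / 2.22 = 144 N.

F ≈ 144 N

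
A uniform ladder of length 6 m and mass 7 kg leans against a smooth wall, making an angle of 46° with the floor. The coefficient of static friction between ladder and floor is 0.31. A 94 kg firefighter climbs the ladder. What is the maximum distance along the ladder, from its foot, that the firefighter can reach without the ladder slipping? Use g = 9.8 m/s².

Choose the foot of the ladder as the axis so the floor normal and friction both act there and drop out.
Ladder weight 7×9.8 = 68.6 N acts at 3 m along the ladder; its horizontal arm is 3·cos46° = 2.084 m → τ = 143 N·m clockwise.
Firefighter weight 94×9.8 = 921.2 N at distance d → arm d·cos46° → τ = 921.2·d·0.6947 clockwise.
Wall normal N at the top has arm L sinθ = 4.316 m counterclockwise, so Στ = 0 gives N·4.316 = 143 + 640·d.
ΣFy = 0 ⇒ N_floor = 989.8 N, so the maximum friction is μ_s·N_floor = 0.31×989.8 = 306.8 N. ΣFx = 0 ⇒ N_wall = f, so at the slipping point N = 306.8 N.
Substituting: 306.8×4.316 = 143 + 640·d ⇒ d = (1324 − 143) / 640 = 1.85 m.

d ≈ 1.85 m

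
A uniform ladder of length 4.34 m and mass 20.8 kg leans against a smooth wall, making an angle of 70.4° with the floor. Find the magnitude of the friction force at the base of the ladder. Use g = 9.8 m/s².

f ≈ 36.3 N

Sum moments about the foot of the ladder (the floor normal and friction both act there and drop out).
Ladder weight 20.8×9.8 = 203.8 N acts at 2.17 m along the ladder; its horizontal arm is 2.17·cos70.4° = 0.7279 m → τ = 148.3 N·m clockwise.
Wall normal N acts horizontally at the top; its moment arm is the height L sinθ = 4.34·sin70.4° = 4.089 m, counterclockwise.
Στ = 0 ⇒ N × 4.089 = 148.3 ⇒ N = 36.3 N.
ΣFx = 0: friction at the foot balances the wall's push, so f = N_wall = 36.3 N.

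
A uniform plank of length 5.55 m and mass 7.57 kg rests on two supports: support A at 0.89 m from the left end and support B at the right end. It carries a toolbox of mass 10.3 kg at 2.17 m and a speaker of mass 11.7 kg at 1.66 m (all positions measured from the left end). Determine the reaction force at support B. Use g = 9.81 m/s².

About support A:
Beam weight: 7.57 × 9.81 = 74.26 N down at 2.775 m → arm 1.885 m, τ = 74.26 × 1.885 = 140 N·m clockwise.
Toolbox: 10.3 × 9.81 = 101 N down at 2.17 m → arm 1.28 m, τ = 101 × 1.28 = 129.3 N·m clockwise.
Speaker: 11.7 × 9.81 = 114.8 N down at 1.66 m → arm 0.77 m, τ = 114.8 × 0.77 = 88.4 N·m clockwise.
Net load moment about support A = 357.7 N·m clockwise.
Reaction R at support B is upward at 5.55 m, arm 4.66 m → moment R × 4.66 counterclockwise.
Setting net torque to zero: R × 4.66 = 357.7 → R = 76.8 N.

R_B ≈ 76.8 N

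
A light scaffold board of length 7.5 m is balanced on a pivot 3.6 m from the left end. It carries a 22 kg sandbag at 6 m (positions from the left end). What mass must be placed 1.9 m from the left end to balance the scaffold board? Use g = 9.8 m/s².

m ≈ 31.1 kg

Taking torques about the pivot (at 3.6 m from the left end):
Sandbag: 22 × 9.8 = 215.6 N down at 6 m → arm 2.4 m, τ = 215.6 × 2.4 = 517.4 N·m clockwise.
Net moment of known loads = 517.4 N·m clockwise.
An unknown mass m at 1.9 m has arm 1.7 m; its moment is m·g·1.7 counterclockwise.
For rotational equilibrium, m × 9.8 × 1.7 = 517.4, so m = 517.4 / (9.8 × 1.7) = 31.1 kg.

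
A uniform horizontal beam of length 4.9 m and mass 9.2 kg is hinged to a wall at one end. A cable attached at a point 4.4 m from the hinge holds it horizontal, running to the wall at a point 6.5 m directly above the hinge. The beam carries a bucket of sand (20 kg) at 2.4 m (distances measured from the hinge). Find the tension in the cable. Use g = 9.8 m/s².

Sum moments about the hinge (the unknown hinge reaction has zero arm there).
Beam weight: 9.2 × 9.8 = 90.16 N down at 2.45 m → arm 2.45 m, τ = 90.16 × 2.45 = 220.9 N·m clockwise.
Bucket of sand: 20 × 9.8 = 196 N down at 2.4 m → arm 2.4 m, τ = 196 × 2.4 = 470.4 N·m clockwise.
Total clockwise load moment = 691.3 N·m.
The cable tension T acts at 4.4 m; only its component perpendicular to the beam, T sinθ, produces torque. sinθ = h/√(h²+d²) = 6.5/√(6.5²+4.4²) = 0.8281.
Balancing moments: T × 4.4 × 0.8281 = 691.3, giving T = 691.3 / 3.644 = 190 N.

T ≈ 190 N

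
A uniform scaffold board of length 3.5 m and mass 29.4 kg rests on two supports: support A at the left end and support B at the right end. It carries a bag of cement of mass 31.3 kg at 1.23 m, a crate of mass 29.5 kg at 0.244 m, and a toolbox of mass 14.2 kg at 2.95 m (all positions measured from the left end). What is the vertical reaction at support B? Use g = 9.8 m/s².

Take moments about support A.
Beam weight: 29.4 × 9.8 = 288.1 N down at 1.75 m → arm 1.75 m, τ = 288.1 × 1.75 = 504.2 N·m clockwise.
Bag of cement: 31.3 × 9.8 = 306.7 N down at 1.23 m → arm 1.23 m, τ = 306.7 × 1.23 = 377.2 N·m clockwise.
Crate: 29.5 × 9.8 = 289.1 N down at 0.244 m → arm 0.244 m, τ = 289.1 × 0.244 = 70.54 N·m clockwise.
Toolbox: 14.2 × 9.8 = 139.2 N down at 2.95 m → arm 2.95 m, τ = 139.2 × 2.95 = 410.6 N·m clockwise.
Net load moment about support A = 1363 N·m clockwise.
Reaction R at support B is upward at 3.5 m, arm 3.5 m → moment R × 3.5 counterclockwise.
Στ = 0 ⇒ R × 3.5 = 1363 ⇒ R = 389 N.

R_B ≈ 389 N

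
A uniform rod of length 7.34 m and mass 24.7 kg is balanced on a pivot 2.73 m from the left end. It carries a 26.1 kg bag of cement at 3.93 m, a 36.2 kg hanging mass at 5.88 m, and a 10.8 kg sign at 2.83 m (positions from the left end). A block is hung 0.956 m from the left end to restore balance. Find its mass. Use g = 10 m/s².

m ≈ 95.6 kg

Choose the pivot (at 2.73 m from the left end) as the axis so the support reaction has zero arm there.
Beam weight: 24.7 × 10 = 247 N down at 3.67 m → arm 0.94 m, τ = 247 × 0.94 = 232.2 N·m clockwise.
Bag of cement: 26.1 × 10 = 261 N down at 3.93 m → arm 1.2 m, τ = 261 × 1.2 = 313.2 N·m clockwise.
Hanging mass: 36.2 × 10 = 362 N down at 5.88 m → arm 3.15 m, τ = 362 × 3.15 = 1140 N·m clockwise.
Sign: 10.8 × 10 = 108 N down at 2.83 m → arm 0.1 m, τ = 108 × 0.1 = 10.8 N·m clockwise.
Net moment of known loads = 1696 N·m clockwise.
An unknown mass m at 0.956 m has arm 1.774 m; its moment is m·g·1.774 counterclockwise.
Setting net torque to zero: m × 10 × 1.774 = 1696 → m = 1696 / (10 × 1.774) = 95.6 kg.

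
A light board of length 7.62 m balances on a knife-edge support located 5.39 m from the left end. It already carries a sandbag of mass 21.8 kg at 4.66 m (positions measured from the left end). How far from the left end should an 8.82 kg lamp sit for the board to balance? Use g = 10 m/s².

Sum moments about the knife-edge support (at 5.39 m from the left end) (the support reaction has zero arm there).
Sandbag: 21.8 × 10 = 218 N down at 4.66 m → arm 0.73 m, τ = 218 × 0.73 = 159.1 N·m counterclockwise.
Net moment of existing loads = 159.1 N·m counterclockwise.
The lamp weighs 8.82 × 10 = 88.2 N and must supply an equal clockwise moment, so its lever arm about the knife-edge support is 159.1 / 88.2 = 1.8 m.
That puts it at 5.39 + 1.8 = 7.19 m from the left end.

x ≈ 7.19 m from the left end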